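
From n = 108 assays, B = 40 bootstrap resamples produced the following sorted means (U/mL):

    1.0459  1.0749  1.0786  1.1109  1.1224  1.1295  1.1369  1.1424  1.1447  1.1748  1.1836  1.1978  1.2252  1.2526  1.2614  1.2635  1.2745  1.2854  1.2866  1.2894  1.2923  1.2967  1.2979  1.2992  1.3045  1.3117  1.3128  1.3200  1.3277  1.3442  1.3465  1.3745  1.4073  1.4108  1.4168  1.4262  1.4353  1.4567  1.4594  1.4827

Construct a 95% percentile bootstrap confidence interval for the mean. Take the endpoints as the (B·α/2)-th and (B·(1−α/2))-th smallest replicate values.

α = 0.05; lower rank = 40 × 0.025 = 1; upper rank = 40 × 0.975 = 39.
The 1st smallest replicate is 1.0459; the 39th is 1.4594.

(1.0459, 1.4594)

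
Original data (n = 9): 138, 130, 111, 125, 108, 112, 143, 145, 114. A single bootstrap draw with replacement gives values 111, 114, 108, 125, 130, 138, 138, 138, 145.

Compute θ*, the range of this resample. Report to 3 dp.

Range = 145 − 108 = 37.000

θ* = 37.000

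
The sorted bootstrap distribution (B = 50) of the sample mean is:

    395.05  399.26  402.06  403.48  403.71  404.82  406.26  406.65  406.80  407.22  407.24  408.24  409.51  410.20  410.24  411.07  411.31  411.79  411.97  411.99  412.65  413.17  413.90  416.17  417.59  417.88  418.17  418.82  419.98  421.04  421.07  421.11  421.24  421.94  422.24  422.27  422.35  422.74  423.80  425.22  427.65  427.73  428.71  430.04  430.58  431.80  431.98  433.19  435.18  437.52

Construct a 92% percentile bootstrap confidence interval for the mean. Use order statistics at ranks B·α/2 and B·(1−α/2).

α = 0.08; lower rank = 50 × 0.040 = 2; upper rank = 50 × 0.960 = 48.
The 2nd smallest replicate is 399.26; the 48th is 433.19.

(399.26, 433.19)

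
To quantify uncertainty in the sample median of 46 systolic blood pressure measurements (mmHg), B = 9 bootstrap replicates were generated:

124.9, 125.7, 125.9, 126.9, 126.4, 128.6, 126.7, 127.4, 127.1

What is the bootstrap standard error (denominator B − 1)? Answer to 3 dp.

SE* = 1.073

Bootstrap SE is the standard deviation of the 9 replicate medians.
Mean of replicates: (124.9 + 125.7 + 125.9 + 126.9 + 126.4 + 128.6 + 126.7 + 127.4 + 127.1) / 9 = 1139.6000 / 9 = 126.6222
Sum of squared deviations: (−1.7222)² + (−0.9222)² + (−0.7222)² + (+0.2778)² + (−0.2222)² + (+1.9778)² + (+0.0778)² + (+0.7778)² + (+0.4778)² = 9.2156
Variance = 9.2156 / 8 = 1.1519
SE* = √1.1519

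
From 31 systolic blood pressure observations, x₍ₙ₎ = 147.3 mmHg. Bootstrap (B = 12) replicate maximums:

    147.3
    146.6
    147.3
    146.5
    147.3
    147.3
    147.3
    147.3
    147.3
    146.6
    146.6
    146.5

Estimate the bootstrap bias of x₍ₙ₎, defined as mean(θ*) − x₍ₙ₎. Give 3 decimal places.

mean(θ*) = (147.3 + 146.6 + 147.3 + 146.5 + 147.3 + 147.3 + 147.3 + 147.3 + 147.3 + 146.6 + 146.6 + 146.5) / 12 = 146.9917
bias = 146.9917 − 147.3

bias = −0.308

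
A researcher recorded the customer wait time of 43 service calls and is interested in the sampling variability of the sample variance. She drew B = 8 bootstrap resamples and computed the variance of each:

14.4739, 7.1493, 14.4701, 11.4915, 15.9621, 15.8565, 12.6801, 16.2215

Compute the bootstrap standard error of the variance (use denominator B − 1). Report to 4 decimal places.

SE* = 3.0691

Bootstrap SE is the standard deviation of the 8 replicate variances.
Mean of replicates: (14.4739 + 7.1493 + 14.4701 + 11.4915 + 15.9621 + 15.8565 + 12.6801 + 16.2215) / 8 = 108.30500 / 8 = 13.53813
Sum of squared deviations: (+0.93577)² + (−6.38883)² + (+0.93197)² + (−2.04663)² + (+2.42397)² + (+2.31837)² + (−0.85803)² + (+2.68337)² = 65.93724
Variance = 65.93724 / 7 = 9.41961
SE* = √9.41961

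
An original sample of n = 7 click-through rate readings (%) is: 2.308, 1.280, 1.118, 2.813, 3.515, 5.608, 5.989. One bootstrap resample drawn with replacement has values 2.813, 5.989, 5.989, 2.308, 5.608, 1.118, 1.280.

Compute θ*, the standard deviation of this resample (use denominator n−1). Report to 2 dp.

θ* = 2.21

Mean = 3.5864; sum of squared deviations = 29.2768
s² = 29.2768 / 6 = 4.8795
s = √4.8795 = 2.21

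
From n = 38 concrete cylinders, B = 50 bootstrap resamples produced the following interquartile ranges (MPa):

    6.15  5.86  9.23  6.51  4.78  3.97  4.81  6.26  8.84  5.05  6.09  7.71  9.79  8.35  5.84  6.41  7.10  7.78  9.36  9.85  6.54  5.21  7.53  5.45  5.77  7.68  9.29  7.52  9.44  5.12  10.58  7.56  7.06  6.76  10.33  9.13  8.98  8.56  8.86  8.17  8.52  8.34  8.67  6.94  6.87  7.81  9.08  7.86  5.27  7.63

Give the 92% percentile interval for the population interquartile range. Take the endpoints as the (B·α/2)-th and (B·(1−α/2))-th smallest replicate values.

(4.78, 9.85)

Sorted replicates: 3.97, 4.78, 4.81, 5.05, 5.12, 5.21, 5.27, 5.45, 5.77, 5.84, 5.86, 6.09, 6.15, 6.26, 6.41, 6.51, 6.54, 6.76, 6.87, 6.94, 7.06, 7.10, 7.52, 7.53, 7.56, 7.63, 7.68, 7.71, 7.78, 7.81, 7.86, 8.17, 8.34, 8.35, 8.52, 8.56, 8.67, 8.84, 8.86, 8.98, 9.08, 9.13, 9.23, 9.29, 9.36, 9.44, 9.79, 9.85, 10.33, 10.58
α = 0.08; lower rank = 50 × 0.040 = 2; upper rank = 50 × 0.960 = 48.
The 2nd smallest replicate is 4.78; the 48th is 9.85.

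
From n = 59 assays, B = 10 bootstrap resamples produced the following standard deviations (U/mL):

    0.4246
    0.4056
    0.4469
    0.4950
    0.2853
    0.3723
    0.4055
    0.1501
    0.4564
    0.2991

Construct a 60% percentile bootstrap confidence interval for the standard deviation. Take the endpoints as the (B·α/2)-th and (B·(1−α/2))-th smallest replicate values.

Sorted replicates: 0.1501, 0.2853, 0.2991, 0.3723, 0.4055, 0.4056, 0.4246, 0.4469, 0.4564, 0.4950
α = 0.40; lower rank = 10 × 0.200 = 2; upper rank = 10 × 0.800 = 8.
The 2nd smallest replicate is 0.2853; the 8th is 0.4469.

(0.2853, 0.4469)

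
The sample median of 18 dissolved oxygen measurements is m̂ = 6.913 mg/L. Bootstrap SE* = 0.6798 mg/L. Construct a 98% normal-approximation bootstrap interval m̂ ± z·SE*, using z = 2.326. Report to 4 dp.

Margin = 2.326 × 0.6798 = 1.58121
Interval: 6.913 ± 1.58121

(5.3318, 8.4942)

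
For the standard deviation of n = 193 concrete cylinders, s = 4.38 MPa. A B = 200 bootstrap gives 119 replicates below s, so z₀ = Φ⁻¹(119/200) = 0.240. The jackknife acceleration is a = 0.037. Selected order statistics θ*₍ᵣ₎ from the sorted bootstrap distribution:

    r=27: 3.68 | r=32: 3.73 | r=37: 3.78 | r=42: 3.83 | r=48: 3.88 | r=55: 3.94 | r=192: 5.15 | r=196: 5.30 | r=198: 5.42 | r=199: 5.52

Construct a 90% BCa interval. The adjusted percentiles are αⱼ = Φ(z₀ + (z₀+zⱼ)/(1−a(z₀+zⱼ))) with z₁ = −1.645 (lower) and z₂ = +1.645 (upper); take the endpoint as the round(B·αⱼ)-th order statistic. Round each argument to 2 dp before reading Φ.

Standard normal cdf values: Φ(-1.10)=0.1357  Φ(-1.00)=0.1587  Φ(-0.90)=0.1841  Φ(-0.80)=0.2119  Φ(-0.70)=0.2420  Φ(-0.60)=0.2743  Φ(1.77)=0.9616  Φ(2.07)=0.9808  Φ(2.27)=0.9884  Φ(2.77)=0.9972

Lower: z₀ + z₁ = 0.240 + (-1.645) = -1.405; 1 − a(z₀+z₁) = 1 − (0.037)(-1.405) = 1.0520; argument = 0.240 + (-1.405)/1.0520 = -1.0956 → -1.10.
α₁ = Φ(-1.10) = 0.1357; rank = round(200 × 0.1357) = 27; θ*₍27₎ = 3.68.
Upper: z₀ + z₂ = 1.885; 1 − a(z₀+z₂) = 0.9303; argument = 2.2663 → 2.27; α₂ = 0.9884; rank = 198; θ*₍198₎ = 5.42.

(3.68, 5.42)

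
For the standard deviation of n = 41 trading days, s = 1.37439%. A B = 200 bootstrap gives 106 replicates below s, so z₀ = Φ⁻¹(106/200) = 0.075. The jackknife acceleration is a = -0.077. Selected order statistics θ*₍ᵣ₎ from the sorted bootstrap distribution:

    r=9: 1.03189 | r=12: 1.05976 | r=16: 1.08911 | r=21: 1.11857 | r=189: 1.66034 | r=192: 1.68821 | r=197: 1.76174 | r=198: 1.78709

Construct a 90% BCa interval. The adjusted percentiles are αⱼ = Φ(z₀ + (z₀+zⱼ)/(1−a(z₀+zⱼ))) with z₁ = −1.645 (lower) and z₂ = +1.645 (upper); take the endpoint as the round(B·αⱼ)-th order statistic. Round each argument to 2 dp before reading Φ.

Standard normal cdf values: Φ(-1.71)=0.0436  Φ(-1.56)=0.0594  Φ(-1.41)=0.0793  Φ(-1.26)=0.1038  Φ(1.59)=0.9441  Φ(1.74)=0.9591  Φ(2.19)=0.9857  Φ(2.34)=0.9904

(1.03189, 1.66034)

Lower: z₀ + z₁ = 0.075 + (-1.645) = -1.570; 1 − a(z₀+z₁) = 1 − (-0.077)(-1.570) = 0.8791; argument = 0.075 + (-1.570)/0.8791 = -1.7109 → -1.71.
α₁ = Φ(-1.71) = 0.0436; rank = round(200 × 0.0436) = 9; θ*₍9₎ = 1.03189.
Upper: z₀ + z₂ = 1.720; 1 − a(z₀+z₂) = 1.1324; argument = 1.5938 → 1.59; α₂ = 0.9441; rank = 189; θ*₍189₎ = 1.66034.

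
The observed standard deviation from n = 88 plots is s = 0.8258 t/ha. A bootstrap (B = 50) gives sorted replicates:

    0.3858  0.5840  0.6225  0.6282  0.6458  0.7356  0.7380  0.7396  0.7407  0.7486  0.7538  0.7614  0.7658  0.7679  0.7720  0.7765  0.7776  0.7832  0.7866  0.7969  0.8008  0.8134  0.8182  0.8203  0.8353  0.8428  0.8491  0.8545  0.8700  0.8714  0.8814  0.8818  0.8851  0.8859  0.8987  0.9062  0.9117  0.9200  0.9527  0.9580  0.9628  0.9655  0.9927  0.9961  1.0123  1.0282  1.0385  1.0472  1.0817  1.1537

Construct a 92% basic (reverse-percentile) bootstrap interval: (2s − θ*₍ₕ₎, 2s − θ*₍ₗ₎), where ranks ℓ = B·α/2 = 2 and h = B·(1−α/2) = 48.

(0.6044, 1.0676)

Percentile endpoints at ranks 2 and 48: θ*₍2₎ = 0.5840, θ*₍48₎ = 1.0472.
Basic interval reflects these around s:
  lower = 2 × 0.8258 − 1.0472 = 0.6044
  upper = 2 × 0.8258 − 0.5840 = 1.0676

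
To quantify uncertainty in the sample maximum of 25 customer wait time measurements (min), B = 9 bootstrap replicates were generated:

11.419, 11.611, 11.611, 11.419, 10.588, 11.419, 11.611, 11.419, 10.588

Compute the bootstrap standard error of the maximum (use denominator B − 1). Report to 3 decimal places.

SE* = 0.412

Bootstrap SE is the standard deviation of the 9 replicate maximums.
Mean of replicates: (11.419 + 11.611 + 11.611 + 11.419 + 10.588 + 11.419 + 11.611 + 11.419 + 10.588) / 9 = 101.6850 / 9 = 11.2983
Sum of squared deviations: (+0.1207)² + (+0.3127)² + (+0.3127)² + (+0.1207)² + (−0.7103)² + (+0.1207)² + (+0.3127)² + (+0.1207)² + (−0.7103)² = 1.3607
Variance = 1.3607 / 8 = 0.1701
SE* = √0.1701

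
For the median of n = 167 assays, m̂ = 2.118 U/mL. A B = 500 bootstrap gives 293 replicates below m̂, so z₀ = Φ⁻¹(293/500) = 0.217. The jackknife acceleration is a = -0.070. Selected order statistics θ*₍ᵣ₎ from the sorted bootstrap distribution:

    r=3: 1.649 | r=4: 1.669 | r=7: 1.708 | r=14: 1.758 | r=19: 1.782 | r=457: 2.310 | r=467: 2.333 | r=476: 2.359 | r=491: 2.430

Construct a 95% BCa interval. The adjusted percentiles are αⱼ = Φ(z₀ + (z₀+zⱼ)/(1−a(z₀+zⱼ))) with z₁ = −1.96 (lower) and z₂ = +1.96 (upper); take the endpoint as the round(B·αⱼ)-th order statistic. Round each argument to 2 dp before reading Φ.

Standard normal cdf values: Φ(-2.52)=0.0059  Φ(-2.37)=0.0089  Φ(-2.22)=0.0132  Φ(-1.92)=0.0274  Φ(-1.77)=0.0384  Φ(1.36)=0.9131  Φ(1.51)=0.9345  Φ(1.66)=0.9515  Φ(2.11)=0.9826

Lower: z₀ + z₁ = 0.217 + (-1.960) = -1.743; 1 − a(z₀+z₁) = 1 − (-0.070)(-1.743) = 0.8780; argument = 0.217 + (-1.743)/0.8780 = -1.7682 → -1.77.
α₁ = Φ(-1.77) = 0.0384; rank = round(500 × 0.0384) = 19; θ*₍19₎ = 1.782.
Upper: z₀ + z₂ = 2.177; 1 − a(z₀+z₂) = 1.1524; argument = 2.1061 → 2.11; α₂ = 0.9826; rank = 491; θ*₍491₎ = 2.430.

(1.782, 2.430)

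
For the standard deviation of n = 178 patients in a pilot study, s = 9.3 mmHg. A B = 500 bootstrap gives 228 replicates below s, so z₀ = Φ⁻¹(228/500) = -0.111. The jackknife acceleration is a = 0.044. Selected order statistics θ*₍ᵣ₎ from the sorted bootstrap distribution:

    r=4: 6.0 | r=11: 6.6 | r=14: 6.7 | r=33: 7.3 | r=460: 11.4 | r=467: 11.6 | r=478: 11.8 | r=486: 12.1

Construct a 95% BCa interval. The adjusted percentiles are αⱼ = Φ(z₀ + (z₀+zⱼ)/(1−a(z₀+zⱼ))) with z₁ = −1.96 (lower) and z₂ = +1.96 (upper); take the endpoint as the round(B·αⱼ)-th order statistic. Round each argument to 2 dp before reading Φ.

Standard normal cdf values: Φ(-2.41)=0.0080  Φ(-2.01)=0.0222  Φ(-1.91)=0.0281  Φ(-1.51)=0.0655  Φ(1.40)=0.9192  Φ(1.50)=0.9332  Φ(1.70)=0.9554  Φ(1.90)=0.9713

Lower: z₀ + z₁ = -0.111 + (-1.960) = -2.071; 1 − a(z₀+z₁) = 1 − (0.044)(-2.071) = 1.0911; argument = -0.111 + (-2.071)/1.0911 = -2.0090 → -2.01.
α₁ = Φ(-2.01) = 0.0222; rank = round(500 × 0.0222) = 11; θ*₍11₎ = 6.6.
Upper: z₀ + z₂ = 1.849; 1 − a(z₀+z₂) = 0.9186; argument = 1.9017 → 1.90; α₂ = 0.9713; rank = 486; θ*₍486₎ = 12.1.

(6.6, 12.1)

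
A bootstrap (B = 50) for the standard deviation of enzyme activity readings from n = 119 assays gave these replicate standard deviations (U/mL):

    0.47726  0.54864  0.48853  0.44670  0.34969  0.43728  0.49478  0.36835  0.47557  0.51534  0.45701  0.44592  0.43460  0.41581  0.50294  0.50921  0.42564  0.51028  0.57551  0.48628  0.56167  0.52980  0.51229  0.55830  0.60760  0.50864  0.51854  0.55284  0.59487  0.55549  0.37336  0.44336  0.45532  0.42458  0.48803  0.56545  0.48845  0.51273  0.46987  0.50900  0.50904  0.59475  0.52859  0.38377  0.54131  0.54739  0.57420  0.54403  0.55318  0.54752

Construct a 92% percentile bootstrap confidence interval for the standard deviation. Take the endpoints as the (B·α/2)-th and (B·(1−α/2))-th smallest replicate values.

Sorted replicates: 0.34969, 0.36835, 0.37336, 0.38377, 0.41581, 0.42458, 0.42564, 0.43460, 0.43728, 0.44336, 0.44592, 0.44670, 0.45532, 0.45701, 0.46987, 0.47557, 0.47726, 0.48628, 0.48803, 0.48845, 0.48853, 0.49478, 0.50294, 0.50864, 0.50900, 0.50904, 0.50921, 0.51028, 0.51229, 0.51273, 0.51534, 0.51854, 0.52859, 0.52980, 0.54131, 0.54403, 0.54739, 0.54752, 0.54864, 0.55284, 0.55318, 0.55549, 0.55830, 0.56167, 0.56545, 0.57420, 0.57551, 0.59475, 0.59487, 0.60760
α = 0.08; lower rank = 50 × 0.040 = 2; upper rank = 50 × 0.960 = 48.
The 2nd smallest replicate is 0.36835; the 48th is 0.59475.

(0.36835, 0.59475)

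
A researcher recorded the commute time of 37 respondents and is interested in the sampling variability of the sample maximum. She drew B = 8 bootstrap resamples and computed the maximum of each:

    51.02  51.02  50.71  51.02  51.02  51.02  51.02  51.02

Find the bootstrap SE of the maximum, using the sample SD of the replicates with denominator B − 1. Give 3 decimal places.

Bootstrap SE is the standard deviation of the 8 replicate maximums.
Mean of replicates: (51.02 + 51.02 + 50.71 + 51.02 + 51.02 + 51.02 + 51.02 + 51.02) / 8 = 407.8500 / 8 = 50.9813
Sum of squared deviations: (+0.0388)² + (+0.0388)² + (−0.2713)² + (+0.0388)² + (+0.0388)² + (+0.0388)² + (+0.0388)² + (+0.0388)² = 0.0841
Variance = 0.0841 / 7 = 0.0120
SE* = √0.0120

SE* = 0.110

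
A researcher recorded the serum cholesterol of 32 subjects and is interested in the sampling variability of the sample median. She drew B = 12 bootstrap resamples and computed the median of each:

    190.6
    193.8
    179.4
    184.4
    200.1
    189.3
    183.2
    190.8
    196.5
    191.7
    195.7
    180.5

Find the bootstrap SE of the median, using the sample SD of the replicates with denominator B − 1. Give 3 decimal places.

SE* = 6.567

Bootstrap SE is the standard deviation of the 12 replicate medians.
Mean of replicates: (190.6 + 193.8 + 179.4 + 184.4 + 200.1 + 189.3 + 183.2 + 190.8 + 196.5 + 191.7 + 195.7 + 180.5) / 12 = 2276.0000 / 12 = 189.6667
Sum of squared deviations: (+0.9333)² + (+4.1333)² + (−10.2667)² + (−5.2667)² + (+10.4333)² + (−0.3667)² + (−6.4667)² + (+1.1333)² + (+6.8333)² + (+2.0333)² + (+6.0333)² + (−9.1667)² = 474.4467
Variance = 474.4467 / 11 = 43.1315
SE* = √43.1315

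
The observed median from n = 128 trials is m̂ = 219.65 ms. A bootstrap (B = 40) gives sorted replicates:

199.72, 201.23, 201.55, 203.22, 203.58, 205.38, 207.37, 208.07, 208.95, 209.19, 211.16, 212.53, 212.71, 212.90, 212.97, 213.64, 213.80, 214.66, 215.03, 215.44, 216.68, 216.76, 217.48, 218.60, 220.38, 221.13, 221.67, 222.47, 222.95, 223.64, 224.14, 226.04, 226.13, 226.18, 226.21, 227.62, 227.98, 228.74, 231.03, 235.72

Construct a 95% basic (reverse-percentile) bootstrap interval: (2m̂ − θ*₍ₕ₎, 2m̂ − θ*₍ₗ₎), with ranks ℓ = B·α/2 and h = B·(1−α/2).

Percentile endpoints at ranks 1 and 39: θ*₍1₎ = 199.72, θ*₍39₎ = 231.03.
Basic interval reflects these around m̂:
  lower = 2 × 219.65 − 231.03 = 208.27
  upper = 2 × 219.65 − 199.72 = 239.58

(208.27, 239.58)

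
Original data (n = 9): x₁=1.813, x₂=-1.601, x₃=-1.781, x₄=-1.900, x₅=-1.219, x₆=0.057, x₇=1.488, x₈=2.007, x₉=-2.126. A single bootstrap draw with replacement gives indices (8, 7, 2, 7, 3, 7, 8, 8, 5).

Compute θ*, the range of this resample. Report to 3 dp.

Resample values: 2.007, 1.488, -1.601, 1.488, -1.781, 1.488, 2.007, 2.007, -1.219.
Range = 2.007 − -1.781 = 3.788

θ* = 3.788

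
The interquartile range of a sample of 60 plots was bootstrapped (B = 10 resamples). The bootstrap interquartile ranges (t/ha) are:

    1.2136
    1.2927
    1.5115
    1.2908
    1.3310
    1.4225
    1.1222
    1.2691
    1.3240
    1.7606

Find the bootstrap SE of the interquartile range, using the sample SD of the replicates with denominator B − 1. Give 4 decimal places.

Bootstrap SE is the standard deviation of the 10 replicate interquartile ranges.
Mean of replicates: (1.2136 + 1.2927 + 1.5115 + 1.2908 + 1.3310 + 1.4225 + 1.1222 + 1.2691 + 1.3240 + 1.7606) / 10 = 13.53800 / 10 = 1.35380
Sum of squared deviations: (−0.14020)² + (−0.06110)² + (+0.15770)² + (−0.06300)² + (−0.02280)² + (+0.06870)² + (−0.23160)² + (−0.08470)² + (−0.02980)² + (+0.40680)² = 0.28465
Variance = 0.28465 / 9 = 0.03163
SE* = √0.03163

SE* = 0.1778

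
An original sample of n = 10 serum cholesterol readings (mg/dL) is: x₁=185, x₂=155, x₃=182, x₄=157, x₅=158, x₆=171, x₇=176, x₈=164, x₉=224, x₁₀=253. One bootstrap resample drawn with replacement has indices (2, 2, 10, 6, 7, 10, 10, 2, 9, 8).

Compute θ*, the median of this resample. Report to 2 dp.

Resample values: 155, 155, 253, 171, 176, 253, 253, 155, 224, 164.
Sorted: 155, 155, 155, 164, 171, 176, 224, 253, 253, 253
Median = average of the two middle values = 173.50

θ* = 173.50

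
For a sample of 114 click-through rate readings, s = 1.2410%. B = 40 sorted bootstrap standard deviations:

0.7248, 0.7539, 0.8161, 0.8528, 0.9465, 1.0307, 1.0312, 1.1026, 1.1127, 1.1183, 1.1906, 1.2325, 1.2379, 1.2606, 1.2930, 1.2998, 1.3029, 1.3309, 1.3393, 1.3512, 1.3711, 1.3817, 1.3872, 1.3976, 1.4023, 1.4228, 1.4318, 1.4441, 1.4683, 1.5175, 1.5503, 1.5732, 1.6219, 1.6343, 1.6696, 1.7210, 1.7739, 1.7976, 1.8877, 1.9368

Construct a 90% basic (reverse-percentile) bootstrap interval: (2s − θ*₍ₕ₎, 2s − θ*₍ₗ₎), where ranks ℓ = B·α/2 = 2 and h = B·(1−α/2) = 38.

(0.6844, 1.7281)

Percentile endpoints at ranks 2 and 38: θ*₍2₎ = 0.7539, θ*₍38₎ = 1.7976.
Basic interval reflects these around s:
  lower = 2 × 1.2410 − 1.7976 = 0.6844
  upper = 2 × 1.2410 − 0.7539 = 1.7281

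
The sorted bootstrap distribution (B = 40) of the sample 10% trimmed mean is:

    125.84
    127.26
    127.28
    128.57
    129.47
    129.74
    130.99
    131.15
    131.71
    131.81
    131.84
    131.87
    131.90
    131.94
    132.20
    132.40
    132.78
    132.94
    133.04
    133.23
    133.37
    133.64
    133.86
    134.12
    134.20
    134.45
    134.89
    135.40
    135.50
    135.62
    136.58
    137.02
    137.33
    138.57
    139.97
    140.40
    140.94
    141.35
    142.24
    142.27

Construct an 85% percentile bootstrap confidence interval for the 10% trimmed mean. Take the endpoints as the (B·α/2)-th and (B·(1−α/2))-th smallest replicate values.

(127.28, 140.94)

α = 0.15; lower rank = 40 × 0.075 = 3; upper rank = 40 × 0.925 = 37.
The 3rd smallest replicate is 127.28; the 37th is 140.94.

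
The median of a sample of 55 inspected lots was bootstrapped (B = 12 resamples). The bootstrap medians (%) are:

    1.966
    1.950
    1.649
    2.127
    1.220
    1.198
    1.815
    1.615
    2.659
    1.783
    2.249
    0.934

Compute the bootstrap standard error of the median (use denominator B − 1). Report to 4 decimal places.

SE* = 0.4850

Bootstrap SE is the standard deviation of the 12 replicate medians.
Mean of replicates: (1.966 + 1.950 + 1.649 + 2.127 + 1.220 + 1.198 + 1.815 + 1.615 + 2.659 + 1.783 + 2.249 + 0.934) / 12 = 21.16500 / 12 = 1.76375
Sum of squared deviations: (+0.20225)² + (+0.18625)² + (−0.11475)² + (+0.36325)² + (−0.54375)² + (−0.56575)² + (+0.05125)² + (−0.14875)² + (+0.89525)² + (+0.01925)² + (+0.48525)² + (−0.82975)² = 2.58700
Variance = 2.58700 / 11 = 0.23518
SE* = √0.23518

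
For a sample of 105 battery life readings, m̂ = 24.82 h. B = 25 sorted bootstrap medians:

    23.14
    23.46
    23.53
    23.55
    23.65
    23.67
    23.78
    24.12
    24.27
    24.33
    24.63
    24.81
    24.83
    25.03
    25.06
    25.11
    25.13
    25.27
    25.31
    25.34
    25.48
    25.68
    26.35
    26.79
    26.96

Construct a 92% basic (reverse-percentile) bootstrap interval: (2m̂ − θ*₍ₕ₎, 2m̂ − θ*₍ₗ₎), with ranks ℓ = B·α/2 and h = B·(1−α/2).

Percentile endpoints at ranks 1 and 24: θ*₍1₎ = 23.14, θ*₍24₎ = 26.79.
Basic interval reflects these around m̂:
  lower = 2 × 24.82 − 26.79 = 22.85
  upper = 2 × 24.82 − 23.14 = 26.50

(22.85, 26.50)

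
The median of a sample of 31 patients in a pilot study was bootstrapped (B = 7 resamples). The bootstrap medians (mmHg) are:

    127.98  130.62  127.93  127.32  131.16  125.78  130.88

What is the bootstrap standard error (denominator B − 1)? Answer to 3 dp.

SE* = 2.080

Bootstrap SE is the standard deviation of the 7 replicate medians.
Mean of replicates: (127.98 + 130.62 + 127.93 + 127.32 + 131.16 + 125.78 + 130.88) / 7 = 901.6700 / 7 = 128.8100
Sum of squared deviations: (−0.8300)² + (+1.8100)² + (−0.8800)² + (−1.4900)² + (+2.3500)² + (−3.0300)² + (+2.0700)² = 25.9478
Variance = 25.9478 / 6 = 4.3246
SE* = √4.3246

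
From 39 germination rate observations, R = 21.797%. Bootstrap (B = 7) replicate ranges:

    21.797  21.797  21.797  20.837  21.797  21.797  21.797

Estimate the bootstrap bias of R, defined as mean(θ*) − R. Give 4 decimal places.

bias = −0.1371

mean(θ*) = (21.797 + 21.797 + 21.797 + 20.837 + 21.797 + 21.797 + 21.797) / 7 = 21.65986
bias = 21.65986 − 21.797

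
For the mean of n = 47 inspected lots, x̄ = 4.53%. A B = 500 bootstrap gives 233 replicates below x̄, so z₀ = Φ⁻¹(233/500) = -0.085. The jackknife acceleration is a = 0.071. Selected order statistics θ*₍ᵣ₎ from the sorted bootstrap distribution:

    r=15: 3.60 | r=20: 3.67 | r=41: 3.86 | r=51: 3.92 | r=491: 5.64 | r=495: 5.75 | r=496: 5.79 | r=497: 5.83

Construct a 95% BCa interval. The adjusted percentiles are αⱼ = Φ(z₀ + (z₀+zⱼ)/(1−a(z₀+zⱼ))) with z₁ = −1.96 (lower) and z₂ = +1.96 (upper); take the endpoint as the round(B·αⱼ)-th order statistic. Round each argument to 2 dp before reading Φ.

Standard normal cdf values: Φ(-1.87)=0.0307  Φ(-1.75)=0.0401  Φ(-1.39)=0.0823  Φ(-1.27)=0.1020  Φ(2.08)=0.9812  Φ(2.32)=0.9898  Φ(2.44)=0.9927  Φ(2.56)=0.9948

Lower: z₀ + z₁ = -0.085 + (-1.960) = -2.045; 1 − a(z₀+z₁) = 1 − (0.071)(-2.045) = 1.1452; argument = -0.085 + (-2.045)/1.1452 = -1.8707 → -1.87.
α₁ = Φ(-1.87) = 0.0307; rank = round(500 × 0.0307) = 15; θ*₍15₎ = 3.60.
Upper: z₀ + z₂ = 1.875; 1 − a(z₀+z₂) = 0.8669; argument = 2.0779 → 2.08; α₂ = 0.9812; rank = 491; θ*₍491₎ = 5.64.

(3.60, 5.64)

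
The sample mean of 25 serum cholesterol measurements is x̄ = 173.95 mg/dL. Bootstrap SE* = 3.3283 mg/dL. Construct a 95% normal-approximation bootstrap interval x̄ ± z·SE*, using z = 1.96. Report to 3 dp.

Margin = 1.96 × 3.3283 = 6.5235
Interval: 173.95 ± 6.5235

(167.427, 180.473)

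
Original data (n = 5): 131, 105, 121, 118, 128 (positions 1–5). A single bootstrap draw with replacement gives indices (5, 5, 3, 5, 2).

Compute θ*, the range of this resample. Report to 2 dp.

θ* = 23.00

Resample values: 128, 128, 121, 128, 105.
Range = 128 − 105 = 23.00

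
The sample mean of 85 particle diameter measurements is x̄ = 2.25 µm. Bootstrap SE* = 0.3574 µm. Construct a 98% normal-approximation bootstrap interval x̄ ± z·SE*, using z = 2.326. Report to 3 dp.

Margin = 2.326 × 0.3574 = 0.8313
Interval: 2.25 ± 0.8313

(1.419, 3.081)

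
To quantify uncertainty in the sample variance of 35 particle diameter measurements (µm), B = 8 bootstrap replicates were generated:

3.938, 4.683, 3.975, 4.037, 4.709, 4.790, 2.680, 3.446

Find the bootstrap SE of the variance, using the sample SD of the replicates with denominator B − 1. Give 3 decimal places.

Bootstrap SE is the standard deviation of the 8 replicate variances.
Mean of replicates: (3.938 + 4.683 + 3.975 + 4.037 + 4.709 + 4.790 + 2.680 + 3.446) / 8 = 32.2580 / 8 = 4.0323
Sum of squared deviations: (−0.0943)² + (+0.6507)² + (−0.0573)² + (+0.0047)² + (+0.6767)² + (+0.7577)² + (−1.3523)² + (−0.5863)² = 3.6401
Variance = 3.6401 / 7 = 0.5200
SE* = √0.5200

SE* = 0.721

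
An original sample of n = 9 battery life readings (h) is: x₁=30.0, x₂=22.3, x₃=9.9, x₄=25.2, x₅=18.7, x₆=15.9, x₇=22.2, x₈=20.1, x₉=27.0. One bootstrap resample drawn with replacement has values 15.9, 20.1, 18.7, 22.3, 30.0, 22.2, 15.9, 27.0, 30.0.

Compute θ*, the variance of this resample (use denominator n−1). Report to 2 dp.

Mean = 22.4556; sum of squared deviations = 240.1822
s² = 240.1822 / 8 = 30.0228

θ* = 30.02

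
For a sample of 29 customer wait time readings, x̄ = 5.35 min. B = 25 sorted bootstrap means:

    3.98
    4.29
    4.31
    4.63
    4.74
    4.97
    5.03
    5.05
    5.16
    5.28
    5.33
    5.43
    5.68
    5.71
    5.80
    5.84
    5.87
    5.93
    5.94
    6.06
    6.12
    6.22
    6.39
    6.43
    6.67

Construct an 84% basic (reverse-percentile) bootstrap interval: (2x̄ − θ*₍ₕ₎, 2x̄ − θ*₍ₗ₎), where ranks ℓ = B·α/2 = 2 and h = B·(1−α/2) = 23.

(4.31, 6.41)

Percentile endpoints at ranks 2 and 23: θ*₍2₎ = 4.29, θ*₍23₎ = 6.39.
Basic interval reflects these around x̄:
  lower = 2 × 5.35 − 6.39 = 4.31
  upper = 2 × 5.35 − 4.29 = 6.41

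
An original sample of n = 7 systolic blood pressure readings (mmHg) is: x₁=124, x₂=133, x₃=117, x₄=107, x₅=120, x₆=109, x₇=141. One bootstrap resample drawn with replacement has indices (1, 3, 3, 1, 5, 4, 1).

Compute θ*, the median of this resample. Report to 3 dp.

θ* = 120.000

Resample values: 124, 117, 117, 124, 120, 107, 124.
Sorted: 107, 117, 117, 120, 124, 124, 124
Median = middle value = 120.000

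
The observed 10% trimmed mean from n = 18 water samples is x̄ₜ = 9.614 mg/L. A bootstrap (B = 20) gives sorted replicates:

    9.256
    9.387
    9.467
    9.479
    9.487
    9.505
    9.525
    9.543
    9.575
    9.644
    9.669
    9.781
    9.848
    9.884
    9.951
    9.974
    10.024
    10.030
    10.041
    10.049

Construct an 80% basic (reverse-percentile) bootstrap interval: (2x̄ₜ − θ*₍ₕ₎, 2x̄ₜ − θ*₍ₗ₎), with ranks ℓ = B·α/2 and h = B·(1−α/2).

(9.198, 9.841)

Percentile endpoints at ranks 2 and 18: θ*₍2₎ = 9.387, θ*₍18₎ = 10.030.
Basic interval reflects these around x̄ₜ:
  lower = 2 × 9.614 − 10.030 = 9.198
  upper = 2 × 9.614 − 9.387 = 9.841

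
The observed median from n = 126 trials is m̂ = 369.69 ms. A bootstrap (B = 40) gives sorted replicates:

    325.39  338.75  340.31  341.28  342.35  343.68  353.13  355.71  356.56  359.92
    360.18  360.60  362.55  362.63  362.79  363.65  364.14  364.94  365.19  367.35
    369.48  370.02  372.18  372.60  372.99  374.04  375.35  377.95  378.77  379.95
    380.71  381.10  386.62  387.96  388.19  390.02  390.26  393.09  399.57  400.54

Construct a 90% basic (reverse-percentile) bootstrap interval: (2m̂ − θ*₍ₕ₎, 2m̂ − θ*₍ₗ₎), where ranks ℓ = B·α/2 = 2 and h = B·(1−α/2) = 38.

(346.29, 400.63)

Percentile endpoints at ranks 2 and 38: θ*₍2₎ = 338.75, θ*₍38₎ = 393.09.
Basic interval reflects these around m̂:
  lower = 2 × 369.69 − 393.09 = 346.29
  upper = 2 × 369.69 − 338.75 = 400.63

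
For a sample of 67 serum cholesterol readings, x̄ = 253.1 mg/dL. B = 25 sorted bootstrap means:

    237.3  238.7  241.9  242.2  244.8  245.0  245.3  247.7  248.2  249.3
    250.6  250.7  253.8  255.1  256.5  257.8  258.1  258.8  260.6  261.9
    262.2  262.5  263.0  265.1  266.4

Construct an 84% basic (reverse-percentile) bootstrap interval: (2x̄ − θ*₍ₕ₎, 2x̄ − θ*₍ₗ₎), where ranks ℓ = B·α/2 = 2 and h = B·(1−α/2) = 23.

(243.2, 267.5)

Percentile endpoints at ranks 2 and 23: θ*₍2₎ = 238.7, θ*₍23₎ = 263.0.
Basic interval reflects these around x̄:
  lower = 2 × 253.1 − 263.0 = 243.2
  upper = 2 × 253.1 − 238.7 = 267.5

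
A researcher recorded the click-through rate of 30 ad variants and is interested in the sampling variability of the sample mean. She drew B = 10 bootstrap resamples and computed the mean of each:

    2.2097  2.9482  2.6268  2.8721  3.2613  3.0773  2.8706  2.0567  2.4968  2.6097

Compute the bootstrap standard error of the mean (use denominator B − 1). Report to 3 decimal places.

Bootstrap SE is the standard deviation of the 10 replicate means.
Mean of replicates: (2.2097 + 2.9482 + 2.6268 + 2.8721 + 3.2613 + 3.0773 + 2.8706 + 2.0567 + 2.4968 + 2.6097) / 10 = 27.02920 / 10 = 2.70292
Sum of squared deviations: (−0.49322)² + (+0.24528)² + (−0.07612)² + (+0.16918)² + (+0.55838)² + (+0.37438)² + (+0.16768)² + (−0.64622)² + (−0.20612)² + (−0.09322)² = 1.28669
Variance = 1.28669 / 9 = 0.14297
SE* = √0.14297

SE* = 0.378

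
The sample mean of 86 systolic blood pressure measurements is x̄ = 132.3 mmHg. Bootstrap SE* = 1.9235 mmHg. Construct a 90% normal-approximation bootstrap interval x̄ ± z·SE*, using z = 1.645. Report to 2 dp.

Margin = 1.645 × 1.9235 = 3.164
Interval: 132.3 ± 3.164

(129.14, 135.46)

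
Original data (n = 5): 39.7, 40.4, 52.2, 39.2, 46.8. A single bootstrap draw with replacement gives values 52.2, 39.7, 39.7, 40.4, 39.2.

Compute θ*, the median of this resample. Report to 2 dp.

θ* = 39.70

Sorted: 39.2, 39.7, 39.7, 40.4, 52.2
Median = middle value = 39.70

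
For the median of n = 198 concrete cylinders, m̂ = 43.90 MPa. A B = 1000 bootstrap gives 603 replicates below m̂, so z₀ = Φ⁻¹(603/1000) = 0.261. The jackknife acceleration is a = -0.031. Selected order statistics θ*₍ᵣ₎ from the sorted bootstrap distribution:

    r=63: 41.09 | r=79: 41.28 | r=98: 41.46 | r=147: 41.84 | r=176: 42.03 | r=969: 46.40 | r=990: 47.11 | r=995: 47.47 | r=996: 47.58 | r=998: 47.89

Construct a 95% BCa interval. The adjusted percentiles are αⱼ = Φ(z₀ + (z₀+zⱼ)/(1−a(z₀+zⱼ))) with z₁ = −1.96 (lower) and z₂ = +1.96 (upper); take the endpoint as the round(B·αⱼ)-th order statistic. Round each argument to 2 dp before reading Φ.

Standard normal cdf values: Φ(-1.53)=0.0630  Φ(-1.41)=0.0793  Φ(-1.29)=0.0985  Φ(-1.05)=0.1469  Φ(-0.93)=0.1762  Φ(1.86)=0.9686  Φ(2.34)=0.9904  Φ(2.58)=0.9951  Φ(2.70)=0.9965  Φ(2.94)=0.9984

(41.09, 47.11)

Lower: z₀ + z₁ = 0.261 + (-1.960) = -1.699; 1 − a(z₀+z₁) = 1 − (-0.031)(-1.699) = 0.9473; argument = 0.261 + (-1.699)/0.9473 = -1.5325 → -1.53.
α₁ = Φ(-1.53) = 0.0630; rank = round(1000 × 0.0630) = 63; θ*₍63₎ = 41.09.
Upper: z₀ + z₂ = 2.221; 1 − a(z₀+z₂) = 1.0689; argument = 2.3389 → 2.34; α₂ = 0.9904; rank = 990; θ*₍990₎ = 47.11.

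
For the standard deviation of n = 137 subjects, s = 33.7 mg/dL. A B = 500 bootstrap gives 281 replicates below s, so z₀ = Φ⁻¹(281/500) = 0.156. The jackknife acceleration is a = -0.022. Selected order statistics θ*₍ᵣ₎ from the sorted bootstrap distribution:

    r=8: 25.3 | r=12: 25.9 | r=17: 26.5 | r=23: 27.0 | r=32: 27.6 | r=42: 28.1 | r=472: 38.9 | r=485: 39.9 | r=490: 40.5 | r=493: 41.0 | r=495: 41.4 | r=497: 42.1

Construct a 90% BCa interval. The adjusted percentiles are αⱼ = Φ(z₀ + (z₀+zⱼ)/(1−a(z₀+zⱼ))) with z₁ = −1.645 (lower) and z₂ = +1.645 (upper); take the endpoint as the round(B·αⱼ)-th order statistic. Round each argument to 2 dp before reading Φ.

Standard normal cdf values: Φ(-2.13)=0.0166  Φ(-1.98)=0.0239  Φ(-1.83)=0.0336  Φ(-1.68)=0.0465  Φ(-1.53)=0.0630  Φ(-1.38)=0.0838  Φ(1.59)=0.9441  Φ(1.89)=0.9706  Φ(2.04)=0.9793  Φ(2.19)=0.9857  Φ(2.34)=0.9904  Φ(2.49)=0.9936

Lower: z₀ + z₁ = 0.156 + (-1.645) = -1.489; 1 − a(z₀+z₁) = 1 − (-0.022)(-1.489) = 0.9672; argument = 0.156 + (-1.489)/0.9672 = -1.3834 → -1.38.
α₁ = Φ(-1.38) = 0.0838; rank = round(500 × 0.0838) = 42; θ*₍42₎ = 28.1.
Upper: z₀ + z₂ = 1.801; 1 − a(z₀+z₂) = 1.0396; argument = 1.8884 → 1.89; α₂ = 0.9706; rank = 485; θ*₍485₎ = 39.9.

(28.1, 39.9)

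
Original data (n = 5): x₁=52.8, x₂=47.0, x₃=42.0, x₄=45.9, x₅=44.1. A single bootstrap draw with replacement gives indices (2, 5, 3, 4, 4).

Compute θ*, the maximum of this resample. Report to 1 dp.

Resample values: 47.0, 44.1, 42.0, 45.9, 45.9.
Maximum = 47.0

θ* = 47.0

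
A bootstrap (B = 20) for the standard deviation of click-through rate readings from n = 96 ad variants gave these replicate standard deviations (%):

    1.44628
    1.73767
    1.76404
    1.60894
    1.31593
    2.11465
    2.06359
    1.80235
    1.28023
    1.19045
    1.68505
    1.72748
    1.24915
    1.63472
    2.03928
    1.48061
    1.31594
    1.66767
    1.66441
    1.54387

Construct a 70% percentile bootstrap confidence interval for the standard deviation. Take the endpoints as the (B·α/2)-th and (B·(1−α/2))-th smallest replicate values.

Sorted replicates: 1.19045, 1.24915, 1.28023, 1.31593, 1.31594, 1.44628, 1.48061, 1.54387, 1.60894, 1.63472, 1.66441, 1.66767, 1.68505, 1.72748, 1.73767, 1.76404, 1.80235, 2.03928, 2.06359, 2.11465
α = 0.30; lower rank = 20 × 0.150 = 3; upper rank = 20 × 0.850 = 17.
The 3rd smallest replicate is 1.28023; the 17th is 1.80235.

(1.28023, 1.80235)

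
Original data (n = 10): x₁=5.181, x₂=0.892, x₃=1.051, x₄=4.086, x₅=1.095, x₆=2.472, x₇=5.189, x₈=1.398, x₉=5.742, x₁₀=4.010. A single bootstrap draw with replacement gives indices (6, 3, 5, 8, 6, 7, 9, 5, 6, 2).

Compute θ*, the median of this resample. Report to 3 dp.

Resample values: 2.472, 1.051, 1.095, 1.398, 2.472, 5.189, 5.742, 1.095, 2.472, 0.892.
Sorted: 0.892, 1.051, 1.095, 1.095, 1.398, 2.472, 2.472, 2.472, 5.189, 5.742
Median = average of the two middle values = 1.935

θ* = 1.935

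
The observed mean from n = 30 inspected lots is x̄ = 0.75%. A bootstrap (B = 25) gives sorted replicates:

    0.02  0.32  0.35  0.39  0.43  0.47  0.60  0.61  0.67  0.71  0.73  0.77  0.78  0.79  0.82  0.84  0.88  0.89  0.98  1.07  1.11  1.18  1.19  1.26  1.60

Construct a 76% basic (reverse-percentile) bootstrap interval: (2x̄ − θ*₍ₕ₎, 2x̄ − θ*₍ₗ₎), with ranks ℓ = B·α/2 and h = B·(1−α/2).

(0.32, 1.15)

Percentile endpoints at ranks 3 and 22: θ*₍3₎ = 0.35, θ*₍22₎ = 1.18.
Basic interval reflects these around x̄:
  lower = 2 × 0.75 − 1.18 = 0.32
  upper = 2 × 0.75 − 0.35 = 1.15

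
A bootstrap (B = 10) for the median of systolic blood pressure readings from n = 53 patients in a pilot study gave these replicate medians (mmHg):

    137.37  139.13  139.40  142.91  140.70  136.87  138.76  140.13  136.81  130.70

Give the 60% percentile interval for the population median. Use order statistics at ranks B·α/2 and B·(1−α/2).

Sorted replicates: 130.70, 136.81, 136.87, 137.37, 138.76, 139.13, 139.40, 140.13, 140.70, 142.91
α = 0.40; lower rank = 10 × 0.200 = 2; upper rank = 10 × 0.800 = 8.
The 2nd smallest replicate is 136.81; the 8th is 140.13.

(136.81, 140.13)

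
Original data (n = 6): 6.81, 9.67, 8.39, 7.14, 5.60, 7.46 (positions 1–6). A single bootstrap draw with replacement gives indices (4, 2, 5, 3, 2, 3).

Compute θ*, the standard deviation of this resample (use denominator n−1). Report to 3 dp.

θ* = 1.566

Resample values: 7.14, 9.67, 5.60, 8.39, 9.67, 8.39.
Mean = 8.1433; sum of squared deviations = 12.2583
s² = 12.2583 / 5 = 2.4517
s = √2.4517 = 1.566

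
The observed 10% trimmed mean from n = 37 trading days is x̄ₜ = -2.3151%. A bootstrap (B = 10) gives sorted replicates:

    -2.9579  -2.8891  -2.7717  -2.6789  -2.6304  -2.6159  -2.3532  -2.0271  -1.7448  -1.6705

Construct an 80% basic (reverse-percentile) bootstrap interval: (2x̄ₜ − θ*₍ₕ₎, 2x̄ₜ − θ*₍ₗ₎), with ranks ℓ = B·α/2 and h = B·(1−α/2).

(-2.8854, -1.6723)

Percentile endpoints at ranks 1 and 9: θ*₍1₎ = -2.9579, θ*₍9₎ = -1.7448.
Basic interval reflects these around x̄ₜ:
  lower = 2 × -2.3151 − -1.7448 = -2.8854
  upper = 2 × -2.3151 − -2.9579 = -1.6723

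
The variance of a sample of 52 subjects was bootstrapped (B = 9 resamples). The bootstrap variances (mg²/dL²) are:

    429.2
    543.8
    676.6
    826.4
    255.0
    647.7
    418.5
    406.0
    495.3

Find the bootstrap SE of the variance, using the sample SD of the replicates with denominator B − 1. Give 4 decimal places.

SE* = 172.3435

Bootstrap SE is the standard deviation of the 9 replicate variances.
Mean of replicates: (429.2 + 543.8 + 676.6 + 826.4 + 255.0 + 647.7 + 418.5 + 406.0 + 495.3) / 9 = 4698.50000 / 9 = 522.05556
Sum of squared deviations: (−92.85556)² + (+21.74444)² + (+154.54444)² + (+304.34444)² + (−267.05556)² + (+125.64444)² + (−103.55556)² + (−116.05556)² + (−26.75556)² = 237618.20222
Variance = 237618.20222 / 8 = 29702.27528
SE* = √29702.27528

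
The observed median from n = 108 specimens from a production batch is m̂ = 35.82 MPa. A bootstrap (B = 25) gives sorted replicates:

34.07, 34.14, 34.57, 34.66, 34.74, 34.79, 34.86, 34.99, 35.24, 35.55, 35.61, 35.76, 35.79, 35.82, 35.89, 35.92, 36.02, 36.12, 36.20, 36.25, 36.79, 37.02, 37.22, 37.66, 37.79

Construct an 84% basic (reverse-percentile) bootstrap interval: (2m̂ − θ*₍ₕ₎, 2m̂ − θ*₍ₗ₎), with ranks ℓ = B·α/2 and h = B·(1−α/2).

(34.42, 37.50)

Percentile endpoints at ranks 2 and 23: θ*₍2₎ = 34.14, θ*₍23₎ = 37.22.
Basic interval reflects these around m̂:
  lower = 2 × 35.82 − 37.22 = 34.42
  upper = 2 × 35.82 − 34.14 = 37.50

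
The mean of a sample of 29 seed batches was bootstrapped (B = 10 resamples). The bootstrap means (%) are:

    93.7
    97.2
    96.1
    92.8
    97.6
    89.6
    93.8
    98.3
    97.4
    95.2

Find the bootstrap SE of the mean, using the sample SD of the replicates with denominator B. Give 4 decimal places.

SE* = 2.5757

Bootstrap SE is the standard deviation of the 10 replicate means.
Mean of replicates: (93.7 + 97.2 + 96.1 + 92.8 + 97.6 + 89.6 + 93.8 + 98.3 + 97.4 + 95.2) / 10 = 951.70000 / 10 = 95.17000
Sum of squared deviations: (−1.47000)² + (+2.03000)² + (+0.93000)² + (−2.37000)² + (+2.43000)² + (−5.57000)² + (−1.37000)² + (+3.13000)² + (+2.23000)² + (+0.03000)² = 66.34100
Variance = 66.34100 / 10 = 6.63410
SE* = √6.63410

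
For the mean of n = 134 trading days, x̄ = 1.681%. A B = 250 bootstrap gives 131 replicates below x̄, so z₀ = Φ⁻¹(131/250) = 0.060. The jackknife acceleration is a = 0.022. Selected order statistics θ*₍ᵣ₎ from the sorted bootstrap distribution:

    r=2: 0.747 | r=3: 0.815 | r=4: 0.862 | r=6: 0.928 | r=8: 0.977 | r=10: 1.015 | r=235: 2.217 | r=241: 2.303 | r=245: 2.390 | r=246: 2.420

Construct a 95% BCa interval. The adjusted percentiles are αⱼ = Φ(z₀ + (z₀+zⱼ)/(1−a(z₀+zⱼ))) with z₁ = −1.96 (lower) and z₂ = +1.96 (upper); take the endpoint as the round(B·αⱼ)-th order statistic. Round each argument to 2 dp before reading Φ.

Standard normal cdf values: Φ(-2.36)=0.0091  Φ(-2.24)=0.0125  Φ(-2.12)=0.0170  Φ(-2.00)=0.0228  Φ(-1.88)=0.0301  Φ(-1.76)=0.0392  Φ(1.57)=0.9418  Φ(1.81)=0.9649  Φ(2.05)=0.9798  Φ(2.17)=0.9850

Lower: z₀ + z₁ = 0.060 + (-1.960) = -1.900; 1 − a(z₀+z₁) = 1 − (0.022)(-1.900) = 1.0418; argument = 0.060 + (-1.900)/1.0418 = -1.7638 → -1.76.
α₁ = Φ(-1.76) = 0.0392; rank = round(250 × 0.0392) = 10; θ*₍10₎ = 1.015.
Upper: z₀ + z₂ = 2.020; 1 − a(z₀+z₂) = 0.9556; argument = 2.1739 → 2.17; α₂ = 0.9850; rank = 246; θ*₍246₎ = 2.420.

(1.015, 2.420)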